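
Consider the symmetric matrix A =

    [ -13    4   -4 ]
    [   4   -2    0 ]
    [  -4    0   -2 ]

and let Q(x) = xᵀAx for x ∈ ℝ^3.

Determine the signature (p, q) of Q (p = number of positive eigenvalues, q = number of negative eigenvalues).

Applying the same elementary operations to the rows and columns of A produces a congruent diagonal matrix with entries -13, -10/13, 6/5.
That gives 1 positive, 2 negative pivots.

(1, 2)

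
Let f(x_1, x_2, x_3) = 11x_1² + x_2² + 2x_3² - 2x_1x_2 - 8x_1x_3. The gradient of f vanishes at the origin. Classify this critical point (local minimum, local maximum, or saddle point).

The Hessian at the origin is H = [[22, -2, -8], [-2, 2, 0], [-8, 0, 4]].
Row-reducing H symmetrically gives the diagonal entries 22, 20/11, 4/5.
So there are 3 positive pivots.
H is positive definite, so the origin is a strict local minimum.

local minimum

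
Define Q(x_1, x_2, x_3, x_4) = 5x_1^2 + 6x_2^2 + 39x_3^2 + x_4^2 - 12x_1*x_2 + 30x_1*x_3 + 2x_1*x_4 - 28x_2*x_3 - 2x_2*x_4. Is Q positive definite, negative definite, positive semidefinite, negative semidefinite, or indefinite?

The symmetric matrix is A = [[5, -6, 15, 1], [-6, 6, -14, -1], [15, -14, 39, 0], [1, -1, 0, 1]].
Applying the same elementary operations to the rows and columns of A produces a congruent diagonal matrix with entries 5, -6/5, 22/3, 1/11.
So there are 3 positive, 1 negative pivots.
Hence Q is indefinite.

indefinite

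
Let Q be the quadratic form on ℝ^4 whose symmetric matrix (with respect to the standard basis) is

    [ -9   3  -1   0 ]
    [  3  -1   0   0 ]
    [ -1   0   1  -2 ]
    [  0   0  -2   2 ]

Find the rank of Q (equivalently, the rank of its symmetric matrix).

Row reduction of A gives 4 nonzero rows, so rank A = 4.

4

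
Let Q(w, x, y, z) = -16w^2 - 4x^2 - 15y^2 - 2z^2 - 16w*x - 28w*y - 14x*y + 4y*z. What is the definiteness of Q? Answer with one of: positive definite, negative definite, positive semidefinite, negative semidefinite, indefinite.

Write A = [[-16, -8, -14, 0], [-8, -4, -7, 0], [-14, -7, -15, 2], [0, 0, 2, -2]].
Congruent diagonalization of A (simultaneous row and column reduction) yields pivots -16, 0, -11/4, -6/11.
Counting signs: 3 negative, 1 zero.
Hence Q is negative semidefinite.

negative semidefinite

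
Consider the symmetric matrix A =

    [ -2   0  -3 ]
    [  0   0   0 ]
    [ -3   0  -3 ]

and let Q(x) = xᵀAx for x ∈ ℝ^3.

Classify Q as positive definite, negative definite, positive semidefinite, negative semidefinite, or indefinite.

Symmetric row and column elimination reduces A to a congruent diagonal form with pivots -2, 0, 3/2.
So there are 1 positive, 1 negative, 1 zero pivots.
Hence Q is indefinite.

indefinite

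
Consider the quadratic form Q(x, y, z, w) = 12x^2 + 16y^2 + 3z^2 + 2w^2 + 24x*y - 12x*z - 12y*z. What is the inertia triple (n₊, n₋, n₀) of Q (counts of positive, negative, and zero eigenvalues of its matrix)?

(3, 0, 1)

The symmetric matrix is A = [[12, 12, -6, 0], [12, 16, -6, 0], [-6, -6, 3, 0], [0, 0, 0, 2]].
Symmetric row and column elimination reduces A to a congruent diagonal form with pivots 12, 4, 0, 2.
That gives 3 positive, 1 zero pivots.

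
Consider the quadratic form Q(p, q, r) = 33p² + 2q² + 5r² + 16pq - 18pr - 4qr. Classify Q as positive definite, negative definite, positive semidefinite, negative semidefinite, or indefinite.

The associated matrix is A = [[33, 8, -9], [8, 2, -2], [-9, -2, 5]].
Symmetric row and column elimination reduces A to a congruent diagonal form with pivots 33, 2/33, 2.
That gives 3 positive pivots.
Hence Q is positive definite.

positive definite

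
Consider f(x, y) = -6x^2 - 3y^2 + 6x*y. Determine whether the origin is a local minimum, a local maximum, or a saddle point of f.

local maximum

The Hessian at the origin is H = [[-12, 6], [6, -6]].
det H = -12·-6 − (6)² = 36 > 0 and H[1,1] = -12 < 0, so H is negative definite.
Therefore the origin is a local maximum.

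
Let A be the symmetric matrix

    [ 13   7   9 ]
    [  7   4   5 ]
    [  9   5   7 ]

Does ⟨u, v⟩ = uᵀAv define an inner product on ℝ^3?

Leading principal minors: Δ_1 = 13, Δ_2 = 3, Δ_3 = 2.
All leading principal minors are positive, so by Sylvester's criterion Q is positive definite.
⟨·,·⟩ is an inner product exactly when A is positive definite.

yes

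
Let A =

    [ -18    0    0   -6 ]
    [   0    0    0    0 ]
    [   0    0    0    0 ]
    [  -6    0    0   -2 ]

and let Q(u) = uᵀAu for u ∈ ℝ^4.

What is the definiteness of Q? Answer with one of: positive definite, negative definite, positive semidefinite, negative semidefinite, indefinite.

Row-reducing A symmetrically gives the diagonal entries -18, 0, 0, 0.
So there are 1 negative, 3 zero pivots.
Hence Q is negative semidefinite.

negative semidefinite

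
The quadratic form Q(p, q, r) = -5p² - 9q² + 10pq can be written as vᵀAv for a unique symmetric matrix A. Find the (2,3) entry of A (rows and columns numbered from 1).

0

The coefficient of q·r in Q is 0. For a symmetric A this equals A[2,3] + A[3,2] = 2·A[2,3].
So A[2,3] = 0/2 = 0.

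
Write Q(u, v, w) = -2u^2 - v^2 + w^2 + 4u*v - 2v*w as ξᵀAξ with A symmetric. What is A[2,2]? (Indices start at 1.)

The coefficient of v^2 in Q is -1, and that is exactly A[2,2].

-1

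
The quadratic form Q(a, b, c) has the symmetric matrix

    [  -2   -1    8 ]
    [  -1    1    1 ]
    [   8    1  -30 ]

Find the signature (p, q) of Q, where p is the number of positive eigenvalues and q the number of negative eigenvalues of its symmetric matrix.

Congruent diagonalization of A (simultaneous row and column reduction) yields pivots -2, 3/2, -4.
That gives 1 positive, 2 negative pivots.

(1, 2)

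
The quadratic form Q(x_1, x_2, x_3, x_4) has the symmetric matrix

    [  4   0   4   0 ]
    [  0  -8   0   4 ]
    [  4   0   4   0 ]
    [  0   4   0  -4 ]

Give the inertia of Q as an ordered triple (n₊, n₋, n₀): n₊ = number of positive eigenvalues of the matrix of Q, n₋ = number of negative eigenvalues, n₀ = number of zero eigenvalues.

(1, 2, 1)

Congruent diagonalization of A (simultaneous row and column reduction) yields pivots 4, -8, 0, -2.
Counting signs: 1 positive, 2 negative, 1 zero.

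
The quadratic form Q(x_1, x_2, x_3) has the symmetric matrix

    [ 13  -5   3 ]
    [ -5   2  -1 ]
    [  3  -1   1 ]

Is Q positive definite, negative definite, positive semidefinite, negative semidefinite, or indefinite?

Applying the same elementary operations to the rows and columns of A produces a congruent diagonal matrix with entries 13, 1/13, 0.
So there are 2 positive, 1 zero pivots.
Hence Q is positive semidefinite.

positive semidefinite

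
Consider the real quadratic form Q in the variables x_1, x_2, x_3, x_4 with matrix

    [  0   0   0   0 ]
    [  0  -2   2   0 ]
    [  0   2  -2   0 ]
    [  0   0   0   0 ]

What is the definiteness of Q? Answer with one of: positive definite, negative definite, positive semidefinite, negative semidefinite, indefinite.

Congruent diagonalization of A (simultaneous row and column reduction) yields pivots 0, -2, 0, 0.
Counting signs: 1 negative, 3 zero.
Hence Q is negative semidefinite.

negative semidefinite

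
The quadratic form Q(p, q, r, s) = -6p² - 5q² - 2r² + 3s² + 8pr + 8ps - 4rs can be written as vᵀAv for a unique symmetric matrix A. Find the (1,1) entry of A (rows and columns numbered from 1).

The coefficient of p² in Q is -6, and that is exactly A[1,1].

-6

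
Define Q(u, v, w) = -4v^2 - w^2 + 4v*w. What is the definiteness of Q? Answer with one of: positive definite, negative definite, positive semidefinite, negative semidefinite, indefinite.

negative semidefinite

The symmetric matrix is A = [[0, 0, 0], [0, -4, 2], [0, 2, -1]].
Applying the same elementary operations to the rows and columns of A produces a congruent diagonal matrix with entries 0, -4, 0.
So there are 1 negative, 2 zero pivots.
Hence Q is negative semidefinite.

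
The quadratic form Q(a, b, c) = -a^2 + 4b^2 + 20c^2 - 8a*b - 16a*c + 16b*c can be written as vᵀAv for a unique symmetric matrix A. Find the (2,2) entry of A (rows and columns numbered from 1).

The coefficient of b^2 in Q is 4, and that is exactly A[2,2].

4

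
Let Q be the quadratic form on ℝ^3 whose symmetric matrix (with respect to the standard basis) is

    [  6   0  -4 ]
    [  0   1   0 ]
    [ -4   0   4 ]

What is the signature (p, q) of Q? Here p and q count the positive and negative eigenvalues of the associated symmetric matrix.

(3, 0)

Congruent diagonalization of A (simultaneous row and column reduction) yields pivots 6, 1, 4/3.
That gives 3 positive pivots.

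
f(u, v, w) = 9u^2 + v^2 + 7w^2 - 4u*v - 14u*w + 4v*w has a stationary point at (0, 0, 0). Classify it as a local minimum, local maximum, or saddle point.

The Hessian at the origin is H = [[18, -4, -14], [-4, 2, 4], [-14, 4, 14]].
Congruent diagonalization of H (simultaneous row and column reduction) yields pivots 18, 10/9, 12/5.
That gives 3 positive pivots.
H is positive definite, so the origin is a strict local minimum.

local minimum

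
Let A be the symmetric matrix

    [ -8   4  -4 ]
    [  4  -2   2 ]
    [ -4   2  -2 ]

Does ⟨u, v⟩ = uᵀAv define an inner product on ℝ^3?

no

Congruent diagonalization of A (simultaneous row and column reduction) yields pivots -8, 0, 0.
Counting signs: 1 negative, 2 zero.
Hence Q is negative semidefinite.
⟨·,·⟩ is an inner product exactly when A is positive definite.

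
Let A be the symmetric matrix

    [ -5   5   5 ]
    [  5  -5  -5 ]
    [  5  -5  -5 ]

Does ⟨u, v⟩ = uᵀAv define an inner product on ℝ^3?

Applying the same elementary operations to the rows and columns of A produces a congruent diagonal matrix with entries -5, 0, 0.
That gives 1 negative, 2 zero pivots.
Hence Q is negative semidefinite.
⟨·,·⟩ is an inner product exactly when A is positive definite.

no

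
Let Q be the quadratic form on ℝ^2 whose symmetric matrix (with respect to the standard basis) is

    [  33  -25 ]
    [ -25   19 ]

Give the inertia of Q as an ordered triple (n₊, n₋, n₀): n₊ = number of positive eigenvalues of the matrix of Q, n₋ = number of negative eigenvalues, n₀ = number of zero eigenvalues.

(2, 0, 0)

Congruent diagonalization of A (simultaneous row and column reduction) yields pivots 33, 2/33.
That gives 2 positive pivots.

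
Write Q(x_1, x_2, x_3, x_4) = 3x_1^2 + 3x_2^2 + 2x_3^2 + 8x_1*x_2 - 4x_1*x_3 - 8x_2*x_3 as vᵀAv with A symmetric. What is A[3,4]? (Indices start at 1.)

The coefficient of x_3·x_4 in Q is 0. For a symmetric A this equals A[3,4] + A[4,3] = 2·A[3,4].
So A[3,4] = 0/2 = 0.

0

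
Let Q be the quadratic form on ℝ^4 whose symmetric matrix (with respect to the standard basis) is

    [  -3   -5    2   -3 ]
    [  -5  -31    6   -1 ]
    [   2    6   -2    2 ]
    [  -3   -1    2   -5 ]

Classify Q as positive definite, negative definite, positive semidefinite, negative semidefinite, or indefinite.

negative definite

Symmetric row and column elimination reduces A to a congruent diagonal form with pivots -3, -68/3, -6/17, -2/3.
Counting signs: 4 negative.
Hence Q is negative definite.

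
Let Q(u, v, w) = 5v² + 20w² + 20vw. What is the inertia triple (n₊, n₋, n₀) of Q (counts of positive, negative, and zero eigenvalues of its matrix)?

The associated matrix is A = [[0, 0, 0], [0, 5, 10], [0, 10, 20]].
Symmetric row and column elimination reduces A to a congruent diagonal form with pivots 0, 5, 0.
That gives 1 positive, 2 zero pivots.

(1, 0, 2)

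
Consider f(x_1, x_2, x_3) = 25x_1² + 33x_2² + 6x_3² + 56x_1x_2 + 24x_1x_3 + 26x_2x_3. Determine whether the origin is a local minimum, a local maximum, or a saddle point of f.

local minimum

The Hessian at the origin is H = [[50, 56, 24], [56, 66, 26], [24, 26, 12]].
Congruent diagonalization of H (simultaneous row and column reduction) yields pivots 50, 82/25, 10/41.
So there are 3 positive pivots.
H is positive definite, so the origin is a strict local minimum.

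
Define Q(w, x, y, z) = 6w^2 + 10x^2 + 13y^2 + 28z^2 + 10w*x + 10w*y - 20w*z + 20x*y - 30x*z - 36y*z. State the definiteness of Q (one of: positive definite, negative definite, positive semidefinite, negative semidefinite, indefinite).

positive definite

The associated matrix is A = [[6, 5, 5, -10], [5, 10, 10, -15], [5, 10, 13, -18], [-10, -15, -18, 28]].
Symmetric row and column elimination reduces A to a congruent diagonal form with pivots 6, 35/6, 3, 5/7.
Counting signs: 4 positive.
Hence Q is positive definite.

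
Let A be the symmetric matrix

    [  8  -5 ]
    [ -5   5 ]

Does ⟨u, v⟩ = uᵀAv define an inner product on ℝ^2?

For the 2×2 matrix [[8, -5], [-5, 5]]: det = 8·5 − (-5)² = 15, trace = 13.
det > 0 so both eigenvalues share the sign of the trace; trace = 13 > 0 ⇒ both positive.
⟨·,·⟩ is an inner product exactly when A is positive definite.

yes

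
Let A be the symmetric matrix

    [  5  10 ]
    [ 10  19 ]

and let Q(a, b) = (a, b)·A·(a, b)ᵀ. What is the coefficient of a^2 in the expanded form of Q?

The coefficient of a^2 is the diagonal entry A[1,1] = 5.

5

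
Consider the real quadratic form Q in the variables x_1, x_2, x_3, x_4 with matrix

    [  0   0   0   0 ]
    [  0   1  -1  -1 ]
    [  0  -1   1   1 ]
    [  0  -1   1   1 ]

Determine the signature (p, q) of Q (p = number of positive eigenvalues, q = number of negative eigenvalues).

(1, 0)

Congruent diagonalization of A (simultaneous row and column reduction) yields pivots 0, 1, 0, 0.
That gives 1 positive, 3 zero pivots.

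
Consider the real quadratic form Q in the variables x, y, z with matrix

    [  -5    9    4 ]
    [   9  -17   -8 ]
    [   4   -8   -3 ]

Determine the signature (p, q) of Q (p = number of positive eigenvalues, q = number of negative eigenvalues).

(1, 2)

Applying the same elementary operations to the rows and columns of A produces a congruent diagonal matrix with entries -5, -4/5, 1.
That gives 1 positive, 2 negative pivots.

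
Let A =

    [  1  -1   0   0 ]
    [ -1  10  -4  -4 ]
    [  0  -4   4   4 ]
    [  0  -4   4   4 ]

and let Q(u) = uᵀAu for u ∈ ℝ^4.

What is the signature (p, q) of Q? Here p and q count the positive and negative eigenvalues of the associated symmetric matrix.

Symmetric row and column elimination reduces A to a congruent diagonal form with pivots 1, 9, 20/9, 0.
So there are 3 positive, 1 zero pivots.

(3, 0)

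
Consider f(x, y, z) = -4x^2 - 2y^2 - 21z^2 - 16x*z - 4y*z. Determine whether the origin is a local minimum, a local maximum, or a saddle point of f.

The Hessian at the origin is H = [[-8, 0, -16], [0, -4, -4], [-16, -4, -42]].
An LDLᵀ factorisation of H has diagonal entries -8, -4, -6.
So there are 3 negative pivots.
H is negative definite, so the origin is a strict local maximum.

local maximum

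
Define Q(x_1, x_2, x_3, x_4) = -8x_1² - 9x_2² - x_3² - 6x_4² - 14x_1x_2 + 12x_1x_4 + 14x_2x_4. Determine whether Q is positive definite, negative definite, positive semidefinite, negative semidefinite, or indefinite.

The symmetric matrix is A = [[-8, -7, 0, 6], [-7, -9, 0, 7], [0, 0, -1, 0], [6, 7, 0, -6]].
Row-reducing A symmetrically gives the diagonal entries -8, -23/8, -1, -10/23.
Counting signs: 4 negative.
Hence Q is negative definite.

negative definite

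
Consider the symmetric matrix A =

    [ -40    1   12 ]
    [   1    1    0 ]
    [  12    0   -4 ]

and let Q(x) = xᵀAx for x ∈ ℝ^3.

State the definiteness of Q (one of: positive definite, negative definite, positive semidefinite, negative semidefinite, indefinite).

indefinite

Congruent diagonalization of A (simultaneous row and column reduction) yields pivots -40, 41/40, -20/41.
That gives 1 positive, 2 negative pivots.
Hence Q is indefinite.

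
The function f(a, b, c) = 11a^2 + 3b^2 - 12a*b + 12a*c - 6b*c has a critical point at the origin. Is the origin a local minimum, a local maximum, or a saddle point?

saddle point

The Hessian at the origin is H = [[22, -12, 12], [-12, 6, -6], [12, -6, 0]].
Symmetric row and column elimination reduces H to a congruent diagonal form with pivots 22, -6/11, -6.
That gives 1 positive, 2 negative pivots.
H is indefinite, so the origin is a saddle point.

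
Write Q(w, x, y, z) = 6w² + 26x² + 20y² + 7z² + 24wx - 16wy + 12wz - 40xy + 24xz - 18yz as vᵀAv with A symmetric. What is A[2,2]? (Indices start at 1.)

The coefficient of x² in Q is 26, and that is exactly A[2,2].

26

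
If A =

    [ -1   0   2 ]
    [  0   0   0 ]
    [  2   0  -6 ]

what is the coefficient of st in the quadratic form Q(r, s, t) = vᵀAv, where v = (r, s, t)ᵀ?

The coefficient of st is A[2,3] + A[3,2] = 2·0 = 0.

0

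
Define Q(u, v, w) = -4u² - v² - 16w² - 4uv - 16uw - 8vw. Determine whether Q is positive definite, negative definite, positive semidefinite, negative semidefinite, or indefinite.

negative semidefinite

The symmetric matrix is A = [[-4, -2, -8], [-2, -1, -4], [-8, -4, -16]].
Symmetric row and column elimination reduces A to a congruent diagonal form with pivots -4, 0, 0.
So there are 1 negative, 2 zero pivots.
Hence Q is negative semidefinite.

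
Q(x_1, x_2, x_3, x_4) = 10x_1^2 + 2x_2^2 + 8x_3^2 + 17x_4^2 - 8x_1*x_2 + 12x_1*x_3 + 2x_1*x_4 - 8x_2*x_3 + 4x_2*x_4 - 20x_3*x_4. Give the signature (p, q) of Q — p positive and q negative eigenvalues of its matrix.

(3, 1)

Write A = [[10, -4, 6, 1], [-4, 2, -4, 2], [6, -4, 8, -10], [1, 2, -10, 17]].
An LDLᵀ factorisation of A has diagonal entries 10, 2/5, -2, 3.
That gives 3 positive, 1 negative pivots.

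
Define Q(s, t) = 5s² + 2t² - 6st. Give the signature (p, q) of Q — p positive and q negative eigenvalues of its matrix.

The symmetric matrix is A = [[5, -3], [-3, 2]].
An LDLᵀ factorisation of A has diagonal entries 5, 1/5.
Counting signs: 2 positive.

(2, 0)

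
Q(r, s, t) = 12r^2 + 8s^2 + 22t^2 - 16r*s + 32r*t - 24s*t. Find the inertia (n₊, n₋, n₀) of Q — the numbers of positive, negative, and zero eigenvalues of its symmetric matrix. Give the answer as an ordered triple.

(2, 0, 1)

The symmetric matrix is A = [[12, -8, 16], [-8, 8, -12], [16, -12, 22]].
Symmetric row and column elimination reduces A to a congruent diagonal form with pivots 12, 8/3, 0.
So there are 2 positive, 1 zero pivots.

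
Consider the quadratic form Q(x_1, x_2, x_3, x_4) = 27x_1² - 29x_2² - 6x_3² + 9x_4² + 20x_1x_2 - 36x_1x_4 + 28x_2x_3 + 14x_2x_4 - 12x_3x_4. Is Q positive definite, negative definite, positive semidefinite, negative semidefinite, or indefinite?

indefinite

The symmetric matrix is A = [[27, 10, 0, -18], [10, -29, 14, 7], [0, 14, -6, -6], [-18, 7, -6, 9]].
Congruent diagonalization of A (simultaneous row and column reduction) yields pivots 27, -883/27, -6/883, 6.
So there are 2 positive, 2 negative pivots.
Hence Q is indefinite.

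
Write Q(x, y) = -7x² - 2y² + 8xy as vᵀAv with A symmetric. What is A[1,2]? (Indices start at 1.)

The coefficient of x·y in Q is 8. For a symmetric A this equals A[1,2] + A[2,1] = 2·A[1,2].
So A[1,2] = 8/2 = 4.

4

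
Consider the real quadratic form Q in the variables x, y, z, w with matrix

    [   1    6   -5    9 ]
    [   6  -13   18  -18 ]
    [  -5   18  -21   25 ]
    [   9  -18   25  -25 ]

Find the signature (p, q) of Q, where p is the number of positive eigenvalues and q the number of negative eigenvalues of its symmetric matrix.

An LDLᵀ factorisation of A has diagonal entries 1, -49, 50/49, -12/25.
Counting signs: 2 positive, 2 negative.

(2, 2)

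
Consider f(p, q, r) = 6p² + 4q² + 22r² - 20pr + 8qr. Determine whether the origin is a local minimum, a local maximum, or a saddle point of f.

local minimum

The Hessian at the origin is H = [[12, 0, -20], [0, 8, 8], [-20, 8, 44]].
Congruent diagonalization of H (simultaneous row and column reduction) yields pivots 12, 8, 8/3.
Counting signs: 3 positive.
H is positive definite, so the origin is a strict local minimum.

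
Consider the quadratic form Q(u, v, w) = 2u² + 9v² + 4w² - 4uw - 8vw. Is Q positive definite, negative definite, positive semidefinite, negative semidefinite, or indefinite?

The symmetric matrix is A = [[2, 0, -2], [0, 9, -4], [-2, -4, 4]].
Row-reducing A symmetrically gives the diagonal entries 2, 9, 2/9.
Counting signs: 3 positive.
Hence Q is positive definite.

positive definite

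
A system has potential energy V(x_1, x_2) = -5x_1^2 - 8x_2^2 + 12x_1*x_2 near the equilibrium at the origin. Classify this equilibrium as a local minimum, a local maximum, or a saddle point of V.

The Hessian at the origin is H = [[-10, 12], [12, -16]].
det H = -10·-16 − (12)² = 16 > 0 and H[1,1] = -10 < 0, so H is negative definite.
Therefore the origin is a local maximum.

local maximum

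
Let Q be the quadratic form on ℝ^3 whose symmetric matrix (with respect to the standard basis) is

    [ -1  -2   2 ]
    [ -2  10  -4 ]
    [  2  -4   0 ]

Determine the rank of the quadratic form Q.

3

Row-reducing A symmetrically gives the diagonal entries -1, 14, -4/7.
So there are 1 positive, 2 negative pivots.
The rank is the number of nonzero pivots: 3.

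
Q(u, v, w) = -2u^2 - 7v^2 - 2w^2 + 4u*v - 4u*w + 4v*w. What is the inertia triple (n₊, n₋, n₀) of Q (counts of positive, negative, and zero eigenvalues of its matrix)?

Write A = [[-2, 2, -2], [2, -7, 2], [-2, 2, -2]].
Row-reducing A symmetrically gives the diagonal entries -2, -5, 0.
So there are 2 negative, 1 zero pivots.

(0, 2, 1)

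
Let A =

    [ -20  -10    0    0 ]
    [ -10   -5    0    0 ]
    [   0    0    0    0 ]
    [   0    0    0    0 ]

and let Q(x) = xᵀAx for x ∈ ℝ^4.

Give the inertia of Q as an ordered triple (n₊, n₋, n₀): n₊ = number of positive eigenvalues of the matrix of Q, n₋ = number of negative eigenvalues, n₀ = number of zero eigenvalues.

(0, 1, 3)

Symmetric row and column elimination reduces A to a congruent diagonal form with pivots -20, 0, 0, 0.
That gives 1 negative, 3 zero pivots.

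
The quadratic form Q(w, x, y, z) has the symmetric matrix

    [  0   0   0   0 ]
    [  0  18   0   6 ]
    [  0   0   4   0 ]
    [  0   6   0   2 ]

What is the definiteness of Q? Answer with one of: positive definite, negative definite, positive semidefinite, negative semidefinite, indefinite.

positive semidefinite

Row-reducing A symmetrically gives the diagonal entries 0, 18, 4, 0.
Counting signs: 2 positive, 2 zero.
Hence Q is positive semidefinite.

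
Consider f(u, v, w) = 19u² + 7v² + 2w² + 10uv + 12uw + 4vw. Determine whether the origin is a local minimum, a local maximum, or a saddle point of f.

The Hessian at the origin is H = [[38, 10, 12], [10, 14, 4], [12, 4, 4]].
Congruent diagonalization of H (simultaneous row and column reduction) yields pivots 38, 216/19, 4/27.
So there are 3 positive pivots.
H is positive definite, so the origin is a strict local minimum.

local minimum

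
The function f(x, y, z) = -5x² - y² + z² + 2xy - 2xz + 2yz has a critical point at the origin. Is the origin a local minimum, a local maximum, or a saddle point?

The Hessian at the origin is H = [[-10, 2, -2], [2, -2, 2], [-2, 2, 2]].
Symmetric row and column elimination reduces H to a congruent diagonal form with pivots -10, -8/5, 4.
Counting signs: 1 positive, 2 negative.
H is indefinite, so the origin is a saddle point.

saddle point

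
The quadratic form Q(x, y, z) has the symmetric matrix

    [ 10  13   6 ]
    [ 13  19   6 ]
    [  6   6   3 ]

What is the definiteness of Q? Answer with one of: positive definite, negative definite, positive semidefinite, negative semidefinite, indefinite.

An LDLᵀ factorisation of A has diagonal entries 10, 21/10, -15/7.
So there are 2 positive, 1 negative pivots.
Hence Q is indefinite.

indefinite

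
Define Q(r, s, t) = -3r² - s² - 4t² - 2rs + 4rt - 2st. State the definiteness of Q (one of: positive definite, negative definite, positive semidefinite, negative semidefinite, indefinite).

indefinite

Write A = [[-3, -1, 2], [-1, -1, -1], [2, -1, -4]].
Applying the same elementary operations to the rows and columns of A produces a congruent diagonal matrix with entries -3, -2/3, 3/2.
Counting signs: 1 positive, 2 negative.
Hence Q is indefinite.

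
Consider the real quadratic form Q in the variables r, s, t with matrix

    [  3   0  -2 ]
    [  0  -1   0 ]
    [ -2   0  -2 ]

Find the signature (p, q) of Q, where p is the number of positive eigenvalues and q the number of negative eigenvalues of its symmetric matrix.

(1, 2)

Congruent diagonalization of A (simultaneous row and column reduction) yields pivots 3, -1, -10/3.
So there are 1 positive, 2 negative pivots.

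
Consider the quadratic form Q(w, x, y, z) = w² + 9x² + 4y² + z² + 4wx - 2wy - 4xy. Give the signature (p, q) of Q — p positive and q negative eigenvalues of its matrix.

(4, 0)

Write A = [[1, 2, -1, 0], [2, 9, -2, 0], [-1, -2, 4, 0], [0, 0, 0, 1]].
Applying the same elementary operations to the rows and columns of A produces a congruent diagonal matrix with entries 1, 5, 3, 1.
That gives 4 positive pivots.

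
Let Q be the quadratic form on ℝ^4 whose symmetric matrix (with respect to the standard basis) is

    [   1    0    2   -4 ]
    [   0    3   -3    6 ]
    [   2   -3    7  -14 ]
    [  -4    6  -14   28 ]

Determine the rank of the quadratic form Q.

2

Symmetric row and column elimination reduces A to a congruent diagonal form with pivots 1, 3, 0, 0.
Counting signs: 2 positive, 2 zero.
The rank is the number of nonzero pivots: 2.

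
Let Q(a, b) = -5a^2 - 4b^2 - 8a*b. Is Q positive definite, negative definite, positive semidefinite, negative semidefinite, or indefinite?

negative definite

The symmetric matrix of Q is [[-5, -4], [-4, -4]].
For the 2×2 matrix [[-5, -4], [-4, -4]]: det = -5·-4 − (-4)² = 4, trace = -9.
det > 0 so both eigenvalues share the sign of the trace; trace = -9 < 0 ⇒ both negative.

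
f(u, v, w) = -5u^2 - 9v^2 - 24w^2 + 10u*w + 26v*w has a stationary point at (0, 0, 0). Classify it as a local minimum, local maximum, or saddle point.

local maximum

The Hessian at the origin is H = [[-10, 0, 10], [0, -18, 26], [10, 26, -48]].
Congruent diagonalization of H (simultaneous row and column reduction) yields pivots -10, -18, -4/9.
Counting signs: 3 negative.
H is negative definite, so the origin is a strict local maximum.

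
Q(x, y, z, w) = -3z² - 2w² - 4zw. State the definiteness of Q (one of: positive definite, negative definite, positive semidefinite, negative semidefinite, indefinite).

negative semidefinite

The associated matrix is A = [[0, 0, 0, 0], [0, 0, 0, 0], [0, 0, -3, -2], [0, 0, -2, -2]].
Row-reducing A symmetrically gives the diagonal entries 0, 0, -3, -2/3.
Counting signs: 2 negative, 2 zero.
Hence Q is negative semidefinite.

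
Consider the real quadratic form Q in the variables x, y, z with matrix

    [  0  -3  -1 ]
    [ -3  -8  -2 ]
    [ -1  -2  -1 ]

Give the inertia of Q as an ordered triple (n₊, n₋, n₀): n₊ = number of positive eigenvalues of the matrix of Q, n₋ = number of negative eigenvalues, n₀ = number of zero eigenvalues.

(1, 2, 0)

By Sylvester's law of inertia any congruent diagonalization of A has 1 positive, 2 negative and 0 zero entries.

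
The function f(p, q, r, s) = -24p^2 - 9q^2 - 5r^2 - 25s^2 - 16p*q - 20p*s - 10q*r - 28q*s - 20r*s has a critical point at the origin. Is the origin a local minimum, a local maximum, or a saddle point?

The Hessian at the origin is H = [[-48, -16, 0, -20], [-16, -18, -10, -28], [0, -10, -10, -20], [-20, -28, -20, -50]].
Applying the same elementary operations to the rows and columns of H produces a congruent diagonal matrix with entries -48, -38/3, -40/19, -1.
That gives 4 negative pivots.
H is negative definite, so the origin is a strict local maximum.

local maximum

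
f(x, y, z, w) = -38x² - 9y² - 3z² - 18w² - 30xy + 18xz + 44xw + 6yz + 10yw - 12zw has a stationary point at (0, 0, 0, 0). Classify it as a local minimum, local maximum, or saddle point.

local maximum

The Hessian at the origin is H = [[-76, -30, 18, 44], [-30, -18, 6, 10], [18, 6, -6, -12], [44, 10, -12, -36]].
Row-reducing H symmetrically gives the diagonal entries -76, -117/19, -20/13, -5/3.
That gives 4 negative pivots.
H is negative definite, so the origin is a strict local maximum.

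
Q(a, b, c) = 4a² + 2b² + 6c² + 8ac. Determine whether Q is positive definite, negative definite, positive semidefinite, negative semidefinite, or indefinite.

Write A = [[4, 0, 4], [0, 2, 0], [4, 0, 6]].
Applying the same elementary operations to the rows and columns of A produces a congruent diagonal matrix with entries 4, 2, 2.
Counting signs: 3 positive.
Hence Q is positive definite.

positive definite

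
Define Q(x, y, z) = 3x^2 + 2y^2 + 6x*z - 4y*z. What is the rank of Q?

The symmetric matrix is A = [[3, 0, 3], [0, 2, -2], [3, -2, 0]].
Congruent diagonalization of A (simultaneous row and column reduction) yields pivots 3, 2, -5.
Counting signs: 2 positive, 1 negative.
The rank is the number of nonzero pivots: 3.

3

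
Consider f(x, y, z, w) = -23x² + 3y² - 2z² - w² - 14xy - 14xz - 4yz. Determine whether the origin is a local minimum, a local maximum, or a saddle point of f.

The Hessian at the origin is H = [[-46, -14, -14, 0], [-14, 6, -4, 0], [-14, -4, -4, 0], [0, 0, 0, -2]].
Applying the same elementary operations to the rows and columns of H produces a congruent diagonal matrix with entries -46, 236/23, 15/59, -2.
Counting signs: 2 positive, 2 negative.
H is indefinite, so the origin is a saddle point.

saddle point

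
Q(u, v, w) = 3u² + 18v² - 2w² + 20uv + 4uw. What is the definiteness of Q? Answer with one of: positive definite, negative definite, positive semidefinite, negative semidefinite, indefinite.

indefinite

The symmetric matrix is A = [[3, 10, 2], [10, 18, 0], [2, 0, -2]].
Symmetric row and column elimination reduces A to a congruent diagonal form with pivots 3, -46/3, -10/23.
Counting signs: 1 positive, 2 negative.
Hence Q is indefinite.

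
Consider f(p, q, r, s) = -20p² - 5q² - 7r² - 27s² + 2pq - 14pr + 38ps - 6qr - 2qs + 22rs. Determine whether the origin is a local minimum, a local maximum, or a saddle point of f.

The Hessian at the origin is H = [[-40, 2, -14, 38], [2, -10, -6, -2], [-14, -6, -14, 22], [38, -2, 22, -54]].
Congruent diagonalization of H (simultaneous row and column reduction) yields pivots -40, -99/10, -452/99, -120/113.
Counting signs: 4 negative.
H is negative definite, so the origin is a strict local maximum.

local maximum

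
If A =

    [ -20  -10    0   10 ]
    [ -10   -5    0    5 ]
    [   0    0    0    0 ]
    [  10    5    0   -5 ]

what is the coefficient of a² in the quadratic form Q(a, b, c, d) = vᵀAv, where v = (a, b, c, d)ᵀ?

The coefficient of a² is the diagonal entry A[1,1] = -20.

-20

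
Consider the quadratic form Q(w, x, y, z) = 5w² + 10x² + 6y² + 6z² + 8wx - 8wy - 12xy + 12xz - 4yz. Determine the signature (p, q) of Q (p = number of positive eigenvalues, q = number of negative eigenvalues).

Write A = [[5, 4, -4, 0], [4, 10, -6, 6], [-4, -6, 6, -2], [0, 6, -2, 6]].
Row-reducing A symmetrically gives the diagonal entries 5, 34/5, 28/17, 4/7.
So there are 4 positive pivots.

(4, 0)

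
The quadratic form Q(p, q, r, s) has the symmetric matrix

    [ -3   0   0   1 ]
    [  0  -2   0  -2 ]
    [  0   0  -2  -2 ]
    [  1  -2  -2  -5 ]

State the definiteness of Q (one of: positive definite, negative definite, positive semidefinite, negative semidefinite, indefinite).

Leading principal minors: Δ_1 = -3, Δ_2 = 6, Δ_3 = -12, Δ_4 = 8.
The signs alternate starting with Δ_1 < 0, so by Sylvester's criterion Q is negative definite.

negative definite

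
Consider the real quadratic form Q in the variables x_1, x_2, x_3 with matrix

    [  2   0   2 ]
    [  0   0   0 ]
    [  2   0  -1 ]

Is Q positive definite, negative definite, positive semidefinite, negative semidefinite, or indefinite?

indefinite

Symmetric row and column elimination reduces A to a congruent diagonal form with pivots 2, 0, -3.
Counting signs: 1 positive, 1 negative, 1 zero.
Hence Q is indefinite.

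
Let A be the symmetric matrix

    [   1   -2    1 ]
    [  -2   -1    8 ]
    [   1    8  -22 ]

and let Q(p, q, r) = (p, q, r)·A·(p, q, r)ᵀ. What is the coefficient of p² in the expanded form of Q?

The coefficient of p² is the diagonal entry A[1,1] = 1.

1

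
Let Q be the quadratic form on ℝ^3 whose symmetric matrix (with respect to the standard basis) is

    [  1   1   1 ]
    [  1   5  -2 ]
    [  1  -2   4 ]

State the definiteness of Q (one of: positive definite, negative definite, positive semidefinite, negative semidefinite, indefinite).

positive definite

Leading principal minors: Δ_1 = 1, Δ_2 = 4, Δ_3 = 3.
All leading principal minors are positive, so by Sylvester's criterion Q is positive definite.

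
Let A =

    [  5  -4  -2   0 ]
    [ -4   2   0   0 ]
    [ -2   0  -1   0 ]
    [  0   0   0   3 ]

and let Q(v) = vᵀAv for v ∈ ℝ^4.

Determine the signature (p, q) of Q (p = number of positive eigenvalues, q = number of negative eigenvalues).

Row-reducing A symmetrically gives the diagonal entries 5, -6/5, 1/3, 3.
That gives 3 positive, 1 negative pivots.

(3, 1)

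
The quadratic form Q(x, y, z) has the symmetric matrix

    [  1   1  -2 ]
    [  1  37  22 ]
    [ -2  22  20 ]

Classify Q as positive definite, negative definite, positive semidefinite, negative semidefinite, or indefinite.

Applying the same elementary operations to the rows and columns of A produces a congruent diagonal matrix with entries 1, 36, 0.
Counting signs: 2 positive, 1 zero.
Hence Q is positive semidefinite.

positive semidefinite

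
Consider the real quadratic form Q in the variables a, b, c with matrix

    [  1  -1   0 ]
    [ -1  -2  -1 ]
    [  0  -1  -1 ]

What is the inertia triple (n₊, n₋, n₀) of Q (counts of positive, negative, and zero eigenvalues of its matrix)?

Congruent diagonalization of A (simultaneous row and column reduction) yields pivots 1, -3, -2/3.
So there are 1 positive, 2 negative pivots.

(1, 2, 0)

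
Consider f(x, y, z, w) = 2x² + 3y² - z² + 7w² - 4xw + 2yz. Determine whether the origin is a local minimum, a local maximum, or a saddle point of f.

The Hessian at the origin is H = [[4, 0, 0, -4], [0, 6, 2, 0], [0, 2, -2, 0], [-4, 0, 0, 14]].
Applying the same elementary operations to the rows and columns of H produces a congruent diagonal matrix with entries 4, 6, -8/3, 10.
So there are 3 positive, 1 negative pivots.
H is indefinite, so the origin is a saddle point.

saddle point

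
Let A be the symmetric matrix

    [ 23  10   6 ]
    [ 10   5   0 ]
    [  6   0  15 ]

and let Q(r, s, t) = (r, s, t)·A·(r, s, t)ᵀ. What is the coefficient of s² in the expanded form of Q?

5

The coefficient of s² is the diagonal entry A[2,2] = 5.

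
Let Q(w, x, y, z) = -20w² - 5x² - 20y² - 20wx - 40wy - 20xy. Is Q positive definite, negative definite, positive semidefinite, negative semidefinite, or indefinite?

negative semidefinite

The symmetric matrix is A = [[-20, -10, -20, 0], [-10, -5, -10, 0], [-20, -10, -20, 0], [0, 0, 0, 0]].
Row-reducing A symmetrically gives the diagonal entries -20, 0, 0, 0.
That gives 1 negative, 3 zero pivots.
Hence Q is negative semidefinite.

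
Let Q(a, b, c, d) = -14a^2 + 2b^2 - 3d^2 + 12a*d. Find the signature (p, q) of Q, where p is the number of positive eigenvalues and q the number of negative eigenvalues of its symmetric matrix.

The associated matrix is A = [[-14, 0, 0, 6], [0, 2, 0, 0], [0, 0, 0, 0], [6, 0, 0, -3]].
Row-reducing A symmetrically gives the diagonal entries -14, 2, 0, -3/7.
Counting signs: 1 positive, 2 negative, 1 zero.

(1, 2)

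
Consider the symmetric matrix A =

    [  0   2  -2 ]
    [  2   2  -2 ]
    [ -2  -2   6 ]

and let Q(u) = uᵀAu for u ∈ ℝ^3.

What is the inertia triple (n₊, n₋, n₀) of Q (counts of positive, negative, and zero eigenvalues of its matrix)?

(2, 1, 0)

By Sylvester's law of inertia any congruent diagonalization of A has 2 positive, 1 negative and 0 zero entries.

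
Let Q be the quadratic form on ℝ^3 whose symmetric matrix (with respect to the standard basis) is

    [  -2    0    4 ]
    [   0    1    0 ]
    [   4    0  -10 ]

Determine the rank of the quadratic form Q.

3

Applying the same elementary operations to the rows and columns of A produces a congruent diagonal matrix with entries -2, 1, -2.
That gives 1 positive, 2 negative pivots.
The rank is the number of nonzero pivots: 3.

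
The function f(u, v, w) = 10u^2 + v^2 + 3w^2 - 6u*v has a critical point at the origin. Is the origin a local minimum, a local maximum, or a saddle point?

The Hessian at the origin is H = [[20, -6, 0], [-6, 2, 0], [0, 0, 6]].
Congruent diagonalization of H (simultaneous row and column reduction) yields pivots 20, 1/5, 6.
That gives 3 positive pivots.
H is positive definite, so the origin is a strict local minimum.

local minimum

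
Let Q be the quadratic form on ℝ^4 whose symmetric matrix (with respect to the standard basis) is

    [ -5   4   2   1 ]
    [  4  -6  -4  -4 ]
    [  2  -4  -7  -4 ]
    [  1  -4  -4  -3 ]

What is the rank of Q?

4

Symmetric row and column elimination reduces A to a congruent diagonal form with pivots -5, -14/5, -29/7, 30/29.
Counting signs: 1 positive, 3 negative.
The rank is the number of nonzero pivots: 4.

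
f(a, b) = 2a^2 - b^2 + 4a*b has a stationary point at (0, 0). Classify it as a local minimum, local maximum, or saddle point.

The Hessian at the origin is H = [[4, 4], [4, -2]].
det H = 4·-2 − (4)² = -24 < 0, so H is indefinite.
Therefore the origin is a saddle point.

saddle point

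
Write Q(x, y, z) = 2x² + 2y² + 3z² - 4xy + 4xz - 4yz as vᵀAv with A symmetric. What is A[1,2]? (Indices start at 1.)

-2

The coefficient of x·y in Q is -4. For a symmetric A this equals A[1,2] + A[2,1] = 2·A[1,2].
So A[1,2] = -4/2 = -2.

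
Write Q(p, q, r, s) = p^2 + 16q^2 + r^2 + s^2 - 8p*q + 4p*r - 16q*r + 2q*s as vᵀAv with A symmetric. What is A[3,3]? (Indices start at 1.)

The coefficient of r^2 in Q is 1, and that is exactly A[3,3].

1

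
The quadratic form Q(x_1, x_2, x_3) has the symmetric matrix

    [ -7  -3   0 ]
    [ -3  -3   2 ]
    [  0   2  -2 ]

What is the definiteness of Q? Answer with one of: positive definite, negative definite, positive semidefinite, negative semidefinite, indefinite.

indefinite

An LDLᵀ factorisation of A has diagonal entries -7, -12/7, 1/3.
Counting signs: 1 positive, 2 negative.
Hence Q is indefinite.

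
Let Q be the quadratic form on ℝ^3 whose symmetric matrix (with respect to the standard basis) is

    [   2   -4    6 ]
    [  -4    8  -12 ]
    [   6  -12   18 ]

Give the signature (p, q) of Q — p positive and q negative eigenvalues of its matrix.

(1, 0)

Row-reducing A symmetrically gives the diagonal entries 2, 0, 0.
That gives 1 positive, 2 zero pivots.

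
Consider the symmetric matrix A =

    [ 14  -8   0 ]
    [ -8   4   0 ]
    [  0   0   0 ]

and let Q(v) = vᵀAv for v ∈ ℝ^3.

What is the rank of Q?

2

Applying the same elementary operations to the rows and columns of A produces a congruent diagonal matrix with entries 14, -4/7, 0.
That gives 1 positive, 1 negative, 1 zero pivots.
The rank is the number of nonzero pivots: 2.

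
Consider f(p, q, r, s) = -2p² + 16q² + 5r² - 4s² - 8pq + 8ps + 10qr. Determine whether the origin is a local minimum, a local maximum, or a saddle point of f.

The Hessian at the origin is H = [[-4, -8, 0, 8], [-8, 32, 10, 0], [0, 10, 10, 0], [8, 0, 0, -8]].
Row-reducing H symmetrically gives the diagonal entries -4, 48, 95/12, 24/19.
That gives 3 positive, 1 negative pivots.
H is indefinite, so the origin is a saddle point.

saddle point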